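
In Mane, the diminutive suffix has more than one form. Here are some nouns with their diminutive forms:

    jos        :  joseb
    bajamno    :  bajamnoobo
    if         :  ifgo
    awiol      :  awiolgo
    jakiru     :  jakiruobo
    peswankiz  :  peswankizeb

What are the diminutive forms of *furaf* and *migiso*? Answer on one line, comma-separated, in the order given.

The alternation tracks the final sound of the stem — -eb when the stem ends in a sibilant (*jos*, *peswankiz*); -go when the stem ends in a non-sibilant consonant (*if*, *awiol*); -obo when the stem ends in a vowel (*bajamno*, *jakiru*).
*furaf*: final sound = /f/, a non-sibilant consonant → -go → *furafgo*.
The final sound of *migiso* is /o/, which is a vowel, so the suffix is -obo, giving *migisoobo*.

furafgo, migisoobo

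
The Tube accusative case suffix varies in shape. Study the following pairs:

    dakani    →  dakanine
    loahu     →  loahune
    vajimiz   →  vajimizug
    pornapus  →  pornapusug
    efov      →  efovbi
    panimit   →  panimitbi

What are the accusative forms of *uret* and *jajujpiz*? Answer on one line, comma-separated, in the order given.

The pattern is sibilance of the final sound: -ug when the stem ends in a sibilant (*vajimiz*, *pornapus*); -bi when the stem ends in a non-sibilant consonant (*efov*, *panimit*); -ne when the stem ends in a vowel (*dakani*, *loahu*).
*uret* — final sound /t/ (a non-sibilant consonant) → -bi → *uretbi*.
The final sound of *jajujpiz* is /z/, which is a sibilant, so the suffix is -ug, giving *jajujpizug*.

uretbi, jajujpizug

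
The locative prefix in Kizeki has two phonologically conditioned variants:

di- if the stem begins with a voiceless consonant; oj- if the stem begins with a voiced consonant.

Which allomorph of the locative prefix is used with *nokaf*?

Since the first consonant of *nokaf* is /n/ (voiced), it takes oj-.

oj-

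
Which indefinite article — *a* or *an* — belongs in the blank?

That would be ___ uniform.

The indefinite article is chosen by the initial *sound* of the following word, not its spelling.
*uniform* begins with the sound /juː/ (u pronounced /juː/) — a consonant sound.
So the article is *a*: That would be a uniform.

a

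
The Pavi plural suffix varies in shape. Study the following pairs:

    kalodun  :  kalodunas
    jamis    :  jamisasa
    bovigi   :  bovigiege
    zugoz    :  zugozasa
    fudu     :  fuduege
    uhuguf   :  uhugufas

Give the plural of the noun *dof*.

Looking at the final sound of each stem: -asa when the stem ends in a sibilant (*jamis*, *zugoz*); -as when the stem ends in a non-sibilant consonant (*kalodun*, *uhuguf*); -ege when the stem ends in a vowel (*bovigi*, *fudu*).
*dof*: final sound = /f/, a non-sibilant consonant → -as → *dofas*.

dofas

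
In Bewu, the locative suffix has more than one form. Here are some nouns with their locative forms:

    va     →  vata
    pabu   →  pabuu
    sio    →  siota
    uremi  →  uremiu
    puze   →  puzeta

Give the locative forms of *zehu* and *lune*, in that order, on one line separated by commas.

zehuu, luneta

The alternation tracks the last vowel of the stem — -u when the last vowel of the stem is a high vowel (*pabu*, *uremi*); -ta when the last vowel of the stem is a non-high vowel (*va*, *sio*, *puze*).
Since the last vowel of *zehu* is /u/ (a high vowel), it takes -u, giving *zehuu*.
*lune* — last vowel /e/ (a non-high vowel) → -ta → *luneta*.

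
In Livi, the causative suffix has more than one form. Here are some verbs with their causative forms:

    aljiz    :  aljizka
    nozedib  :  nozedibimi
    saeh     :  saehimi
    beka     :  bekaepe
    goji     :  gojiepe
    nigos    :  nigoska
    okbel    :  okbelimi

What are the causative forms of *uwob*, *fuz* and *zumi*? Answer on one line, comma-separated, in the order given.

uwobimi, fuzka, zumiepe

The alternation tracks the final sound of the stem — -ka when the stem ends in a sibilant (*aljiz*, *nigos*); -imi when the stem ends in a non-sibilant consonant (*nozedib*, *saeh*, *okbel*); -epe when the stem ends in a vowel (*beka*, *goji*).
Since the final sound of *uwob* is /b/ (a non-sibilant consonant), it takes -imi, giving *uwobimi*.
*fuz*: final sound = /z/, a sibilant → -ka → *fuzka*.
*zumi* — final sound /i/ (a vowel) → -epe → *zumiepe*.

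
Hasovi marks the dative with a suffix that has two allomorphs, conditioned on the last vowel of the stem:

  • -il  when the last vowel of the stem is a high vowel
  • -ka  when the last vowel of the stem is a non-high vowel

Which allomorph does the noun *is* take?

*is*: last vowel = /i/, a high vowel → -il.

-il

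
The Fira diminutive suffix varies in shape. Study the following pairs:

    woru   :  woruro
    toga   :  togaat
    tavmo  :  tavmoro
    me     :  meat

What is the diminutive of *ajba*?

ajbaat

The pattern is rounding harmony: -ro when the last vowel of the stem is a rounded vowel (*woru*, *tavmo*); -at when the last vowel of the stem is an unrounded vowel (*toga*, *me*).
The last vowel of *ajba* is /a/, which is an unrounded vowel, so the suffix is -at, giving *ajbaat*.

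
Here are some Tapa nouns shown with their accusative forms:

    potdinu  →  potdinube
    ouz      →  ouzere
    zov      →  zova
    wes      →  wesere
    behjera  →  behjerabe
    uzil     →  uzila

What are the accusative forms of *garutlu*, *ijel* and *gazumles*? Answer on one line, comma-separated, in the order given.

garutlube, ijela, gazumlesere

Looking at the final sound of each stem: -ere when the stem ends in a sibilant (*ouz*, *wes*); -a when the stem ends in a non-sibilant consonant (*zov*, *uzil*); -be when the stem ends in a vowel (*potdinu*, *behjera*).
The final sound of *garutlu* is /u/, which is a vowel, so the suffix is -be, giving *garutlube*.
Since the final sound of *ijel* is /l/ (a non-sibilant consonant), it takes -a, giving *ijela*.
Since the final sound of *gazumles* is /s/ (a sibilant), it takes -ere, giving *gazumlesere*.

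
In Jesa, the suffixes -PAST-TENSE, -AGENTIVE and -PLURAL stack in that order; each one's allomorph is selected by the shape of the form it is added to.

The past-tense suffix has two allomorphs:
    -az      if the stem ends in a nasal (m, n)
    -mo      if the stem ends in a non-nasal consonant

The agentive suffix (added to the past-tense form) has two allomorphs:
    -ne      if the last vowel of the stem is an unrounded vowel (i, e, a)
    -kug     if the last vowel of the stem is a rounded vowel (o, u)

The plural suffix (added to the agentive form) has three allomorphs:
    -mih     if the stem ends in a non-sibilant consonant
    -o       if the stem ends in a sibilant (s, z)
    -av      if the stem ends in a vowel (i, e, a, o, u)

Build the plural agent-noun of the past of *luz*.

*luz*: final consonant = /z/, non-nasal → -mo → *luzmo*.
The last vowel of the past-tense form *luzmo* is /o/, which is a rounded vowel, so the agentive suffix is -kug, giving *luzmokug*.
The agentive form *luzmokug*: final sound = /g/, a non-sibilant consonant → -mih → *luzmokugmih*.

luzmokugmih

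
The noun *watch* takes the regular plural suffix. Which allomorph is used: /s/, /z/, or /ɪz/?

The stem *watch* ends in a sibilant (/s, z, ʃ, ʒ, tʃ, dʒ/).
The plural suffix surfaces as /ɪz/ after sibilants, /s/ after other voiceless consonants, and /z/ after other voiced sounds.
So the plural -s on *watch* is pronounced /ɪz/.

/ɪz/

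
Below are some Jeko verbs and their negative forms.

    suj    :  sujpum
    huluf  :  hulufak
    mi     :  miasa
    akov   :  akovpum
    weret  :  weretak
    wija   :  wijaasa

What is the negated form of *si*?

The pattern is voicing of the final sound: -ak when the stem ends in a voiceless consonant (*huluf*, *weret*); -pum when the stem ends in a voiced consonant (*suj*, *akov*); -asa when the stem ends in a vowel (*mi*, *wija*).
Since the final sound of *si* is /i/ (a vowel), it takes -asa, giving *siasa*.

siasa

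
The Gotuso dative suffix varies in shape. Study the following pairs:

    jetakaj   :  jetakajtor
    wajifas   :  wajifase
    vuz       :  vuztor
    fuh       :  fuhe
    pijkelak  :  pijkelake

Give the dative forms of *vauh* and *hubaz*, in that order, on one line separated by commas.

Looking at the final consonant of each stem: -e when the stem ends in a voiceless consonant (*wajifas*, *fuh*, *pijkelak*); -tor when the stem ends in a voiced consonant (*jetakaj*, *vuz*).
*vauh*: final consonant = /h/, voiceless → -e → *vauhe*.
*hubaz*: final consonant = /z/, voiced → -tor → *hubaztor*.

vauhe, hubaztor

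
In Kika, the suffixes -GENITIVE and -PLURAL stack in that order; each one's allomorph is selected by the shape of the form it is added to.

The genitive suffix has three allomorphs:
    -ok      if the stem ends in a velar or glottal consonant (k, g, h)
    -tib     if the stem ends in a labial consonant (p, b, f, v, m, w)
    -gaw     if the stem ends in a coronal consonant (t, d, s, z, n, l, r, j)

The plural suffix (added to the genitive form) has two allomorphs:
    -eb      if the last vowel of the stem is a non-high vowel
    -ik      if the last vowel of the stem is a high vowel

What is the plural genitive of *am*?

Since the final consonant of *am* is /m/ (labial), it takes -tib, giving *amtib*.
Since the last vowel of the genitive form *amtib* is /i/ (a high vowel), it takes -ik, giving *amtibik*.

amtibik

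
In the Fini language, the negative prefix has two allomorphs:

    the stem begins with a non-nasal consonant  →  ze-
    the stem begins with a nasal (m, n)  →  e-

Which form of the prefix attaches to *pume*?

The first consonant of *pume* is /p/, which is non-nasal, so the prefix is ze-.

ze-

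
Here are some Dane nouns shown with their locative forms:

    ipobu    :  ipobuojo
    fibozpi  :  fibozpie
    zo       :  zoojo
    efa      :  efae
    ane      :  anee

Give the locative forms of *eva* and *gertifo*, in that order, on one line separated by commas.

evae, gertifoojo

The pattern is rounding harmony: -ojo when the last vowel of the stem is a rounded vowel (*ipobu*, *zo*); -e when the last vowel of the stem is an unrounded vowel (*fibozpi*, *efa*, *ane*).
The last vowel of *eva* is /a/, which is an unrounded vowel, so the suffix is -e, giving *evae*.
Since the last vowel of *gertifo* is /o/ (a rounded vowel), it takes -ojo, giving *gertifoojo*.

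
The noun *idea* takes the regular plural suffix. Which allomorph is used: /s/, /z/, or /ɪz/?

The stem *idea* ends in a voiced non-sibilant sound.
The plural suffix surfaces as /ɪz/ after sibilants, /s/ after other voiceless consonants, and /z/ after other voiced sounds.
So the plural -s on *idea* is pronounced /z/.

/z/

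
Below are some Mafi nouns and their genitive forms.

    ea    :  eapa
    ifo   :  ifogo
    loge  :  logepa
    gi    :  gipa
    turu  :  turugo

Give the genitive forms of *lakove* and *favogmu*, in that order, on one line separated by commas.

lakovepa, favogmugo

The suffix is conditioned by the last vowel: -go when the last vowel of the stem is a rounded vowel (*ifo*, *turu*); -pa when the last vowel of the stem is an unrounded vowel (*ea*, *loge*, *gi*).
The last vowel of *lakove* is /e/, which is an unrounded vowel, so the suffix is -pa, giving *lakovepa*.
The last vowel of *favogmu* is /u/, which is a rounded vowel, so the suffix is -go, giving *favogmugo*.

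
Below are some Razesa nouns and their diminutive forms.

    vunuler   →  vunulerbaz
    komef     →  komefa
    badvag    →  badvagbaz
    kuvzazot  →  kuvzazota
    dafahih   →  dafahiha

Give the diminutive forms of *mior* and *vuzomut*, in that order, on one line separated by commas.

miorbaz, vuzomuta

The alternation tracks the final consonant of the stem — -a when the stem ends in a voiceless consonant (*komef*, *kuvzazot*, *dafahih*); -baz when the stem ends in a voiced consonant (*vunuler*, *badvag*).
The final consonant of *mior* is /r/, which is voiced, so the suffix is -baz, giving *miorbaz*.
Since the final consonant of *vuzomut* is /t/ (voiceless), it takes -a, giving *vuzomuta*.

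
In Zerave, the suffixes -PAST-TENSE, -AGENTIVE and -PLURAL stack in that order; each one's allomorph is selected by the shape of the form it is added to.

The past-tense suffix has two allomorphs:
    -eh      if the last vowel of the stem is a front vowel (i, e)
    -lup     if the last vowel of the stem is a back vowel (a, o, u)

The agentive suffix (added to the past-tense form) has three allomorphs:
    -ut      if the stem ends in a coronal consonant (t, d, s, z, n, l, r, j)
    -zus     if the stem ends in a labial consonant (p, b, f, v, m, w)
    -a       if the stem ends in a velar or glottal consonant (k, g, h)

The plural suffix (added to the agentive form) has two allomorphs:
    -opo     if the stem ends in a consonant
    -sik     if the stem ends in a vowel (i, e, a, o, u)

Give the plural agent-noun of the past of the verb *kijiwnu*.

kijiwnulupzusopo

*kijiwnu*: last vowel = /u/, a back vowel → -lup → *kijiwnulup*.
The final consonant of the past-tense form *kijiwnulup* is /p/, which is labial, so the agentive suffix is -zus, giving *kijiwnulupzus*.
The final sound of the agentive form *kijiwnulupzus* is /s/, which is a consonant, so the plural suffix is -opo, giving *kijiwnulupzusopo*.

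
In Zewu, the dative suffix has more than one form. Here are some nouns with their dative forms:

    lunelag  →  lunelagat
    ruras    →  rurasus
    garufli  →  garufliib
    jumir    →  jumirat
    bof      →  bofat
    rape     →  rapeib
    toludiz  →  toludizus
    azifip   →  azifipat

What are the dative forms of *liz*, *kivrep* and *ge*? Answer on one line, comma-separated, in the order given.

The suffix is conditioned by the final sound: -us when the stem ends in a sibilant (*ruras*, *toludiz*); -at when the stem ends in a non-sibilant consonant (*lunelag*, *jumir*, *bof*, *azifip*); -ib when the stem ends in a vowel (*garufli*, *rape*).
Since the final sound of *liz* is /z/ (a sibilant), it takes -us, giving *lizus*.
*kivrep*: final sound = /p/, a non-sibilant consonant → -at → *kivrepat*.
*ge*: final sound = /e/, a vowel → -ib → *geib*.

lizus, kivrepat, geib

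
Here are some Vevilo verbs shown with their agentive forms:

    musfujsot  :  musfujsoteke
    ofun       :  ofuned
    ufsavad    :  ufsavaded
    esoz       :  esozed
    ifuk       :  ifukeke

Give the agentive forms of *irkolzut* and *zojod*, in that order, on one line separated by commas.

Looking at the final consonant of each stem: -eke when the stem ends in a voiceless consonant (*musfujsot*, *ifuk*); -ed when the stem ends in a voiced consonant (*ofun*, *ufsavad*, *esoz*).
*irkolzut* — final consonant /t/ (voiceless) → -eke → *irkolzuteke*.
The final consonant of *zojod* is /d/, which is voiced, so the suffix is -ed, giving *zojoded*.

irkolzuteke, zojoded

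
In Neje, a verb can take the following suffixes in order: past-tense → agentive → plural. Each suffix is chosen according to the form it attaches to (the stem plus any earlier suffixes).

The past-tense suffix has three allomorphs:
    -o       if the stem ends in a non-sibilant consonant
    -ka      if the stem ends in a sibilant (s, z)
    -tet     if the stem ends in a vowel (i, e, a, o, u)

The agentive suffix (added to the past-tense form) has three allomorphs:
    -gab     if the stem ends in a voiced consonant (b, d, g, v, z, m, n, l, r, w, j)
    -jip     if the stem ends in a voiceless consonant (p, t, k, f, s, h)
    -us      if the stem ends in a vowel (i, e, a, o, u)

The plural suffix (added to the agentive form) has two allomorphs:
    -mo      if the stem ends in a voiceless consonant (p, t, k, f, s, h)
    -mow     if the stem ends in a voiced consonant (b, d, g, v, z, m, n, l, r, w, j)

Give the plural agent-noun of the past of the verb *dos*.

The final sound of *dos* is /s/, which is a sibilant, so the past-tense suffix is -ka, giving *doska*.
The past-tense form *doska*: final sound = /a/, a vowel → -us → *doskaus*.
The agentive form *doskaus*: final consonant = /s/, voiceless → -mo → *doskausmo*.

doskausmo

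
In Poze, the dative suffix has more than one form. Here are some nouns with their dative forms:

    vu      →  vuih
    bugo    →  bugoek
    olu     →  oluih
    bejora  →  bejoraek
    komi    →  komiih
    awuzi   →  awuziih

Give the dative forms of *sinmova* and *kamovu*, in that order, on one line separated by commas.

The suffix is conditioned by the last vowel: -ih when the last vowel of the stem is a high vowel (*vu*, *olu*, *komi*, *awuzi*); -ek when the last vowel of the stem is a non-high vowel (*bugo*, *bejora*).
The last vowel of *sinmova* is /a/, which is a non-high vowel, so the suffix is -ek, giving *sinmovaek*.
*kamovu* — last vowel /u/ (a high vowel) → -ih → *kamovuih*.

sinmovaek, kamovuih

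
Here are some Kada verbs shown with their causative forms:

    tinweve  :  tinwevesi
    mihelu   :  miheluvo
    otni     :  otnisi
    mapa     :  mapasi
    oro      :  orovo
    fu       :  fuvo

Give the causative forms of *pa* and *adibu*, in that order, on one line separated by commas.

The suffix is conditioned by the last vowel: -vo when the last vowel of the stem is a rounded vowel (*mihelu*, *oro*, *fu*); -si when the last vowel of the stem is an unrounded vowel (*tinweve*, *otni*, *mapa*).
*pa* — last vowel /a/ (an unrounded vowel) → -si → *pasi*.
*adibu* — last vowel /u/ (a rounded vowel) → -vo → *adibuvo*.

pasi, adibuvo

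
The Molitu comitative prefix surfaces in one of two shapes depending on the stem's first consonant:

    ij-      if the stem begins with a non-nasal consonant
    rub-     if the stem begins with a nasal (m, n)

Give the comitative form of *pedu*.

ijpedu

*pedu* — first consonant /p/ (non-nasal) → ij- → *ijpedu*.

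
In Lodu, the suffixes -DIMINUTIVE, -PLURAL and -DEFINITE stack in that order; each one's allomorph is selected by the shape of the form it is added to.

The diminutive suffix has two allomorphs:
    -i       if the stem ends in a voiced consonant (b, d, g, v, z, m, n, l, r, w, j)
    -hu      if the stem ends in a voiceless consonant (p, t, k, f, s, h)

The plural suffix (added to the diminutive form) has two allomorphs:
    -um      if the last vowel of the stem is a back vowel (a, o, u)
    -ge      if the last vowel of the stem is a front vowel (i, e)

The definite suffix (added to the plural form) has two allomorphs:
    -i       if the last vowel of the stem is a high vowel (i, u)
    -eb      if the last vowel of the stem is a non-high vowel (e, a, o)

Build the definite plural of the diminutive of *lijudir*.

lijudirigeeb

The final consonant of *lijudir* is /r/, which is voiced, so the diminutive suffix is -i, giving *lijudiri*.
Since the last vowel of the diminutive form *lijudiri* is /i/ (a front vowel), it takes -ge, giving *lijudirige*.
The plural form *lijudirige*: last vowel = /e/, a non-high vowel → -eb → *lijudirigeeb*.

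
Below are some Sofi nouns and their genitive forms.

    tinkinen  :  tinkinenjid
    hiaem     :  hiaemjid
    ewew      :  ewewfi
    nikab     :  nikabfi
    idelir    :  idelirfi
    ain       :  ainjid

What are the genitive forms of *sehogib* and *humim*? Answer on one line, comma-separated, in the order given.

sehogibfi, humimjid

Looking at the final consonant of each stem: -jid when the stem ends in a nasal (*tinkinen*, *hiaem*, *ain*); -fi when the stem ends in a non-nasal consonant (*ewew*, *nikab*, *idelir*).
The final consonant of *sehogib* is /b/, which is non-nasal, so the suffix is -fi, giving *sehogibfi*.
*humim*: final consonant = /m/, a nasal → -jid → *humimjid*.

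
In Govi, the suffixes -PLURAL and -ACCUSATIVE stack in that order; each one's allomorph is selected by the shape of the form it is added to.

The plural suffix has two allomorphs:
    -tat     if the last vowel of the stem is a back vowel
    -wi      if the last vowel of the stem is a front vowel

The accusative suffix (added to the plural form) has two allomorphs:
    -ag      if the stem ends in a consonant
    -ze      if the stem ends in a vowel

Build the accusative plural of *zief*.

ziefwize

*zief*: last vowel = /e/, a front vowel → -wi → *ziefwi*.
The plural form *ziefwi*: final sound = /i/, a vowel → -ze → *ziefwize*.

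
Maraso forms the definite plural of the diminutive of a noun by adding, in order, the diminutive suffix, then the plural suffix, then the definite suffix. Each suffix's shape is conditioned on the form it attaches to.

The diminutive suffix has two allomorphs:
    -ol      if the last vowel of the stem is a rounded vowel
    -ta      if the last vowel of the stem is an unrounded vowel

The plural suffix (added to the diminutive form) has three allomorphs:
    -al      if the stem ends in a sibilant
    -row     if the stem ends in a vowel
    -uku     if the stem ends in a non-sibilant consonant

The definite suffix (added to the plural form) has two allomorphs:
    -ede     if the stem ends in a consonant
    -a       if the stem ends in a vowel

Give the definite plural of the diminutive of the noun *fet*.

Since the last vowel of *fet* is /e/ (an unrounded vowel), it takes -ta, giving *fetta*.
The diminutive form *fetta*: final sound = /a/, a vowel → -row → *fettarow*.
The final sound of the plural form *fettarow* is /w/, which is a consonant, so the definite suffix is -ede, giving *fettarowede*.

fettarowede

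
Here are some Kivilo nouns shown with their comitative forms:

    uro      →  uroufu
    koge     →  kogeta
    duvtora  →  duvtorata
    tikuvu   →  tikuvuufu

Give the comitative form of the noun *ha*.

hata

The alternation tracks the last vowel of the stem — -ufu when the last vowel of the stem is a rounded vowel (*uro*, *tikuvu*); -ta when the last vowel of the stem is an unrounded vowel (*koge*, *duvtora*).
The last vowel of *ha* is /a/, which is an unrounded vowel, so the suffix is -ta, giving *hata*.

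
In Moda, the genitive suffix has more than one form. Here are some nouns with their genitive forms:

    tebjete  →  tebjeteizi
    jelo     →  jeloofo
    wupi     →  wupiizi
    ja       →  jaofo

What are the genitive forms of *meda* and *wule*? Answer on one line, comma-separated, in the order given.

medaofo, wuleizi

The suffix is conditioned by the last vowel: -izi when the last vowel of the stem is a front vowel (*tebjete*, *wupi*); -ofo when the last vowel of the stem is a back vowel (*jelo*, *ja*).
*meda*: last vowel = /a/, a back vowel → -ofo → *medaofo*.
*wule*: last vowel = /e/, a front vowel → -izi → *wuleizi*.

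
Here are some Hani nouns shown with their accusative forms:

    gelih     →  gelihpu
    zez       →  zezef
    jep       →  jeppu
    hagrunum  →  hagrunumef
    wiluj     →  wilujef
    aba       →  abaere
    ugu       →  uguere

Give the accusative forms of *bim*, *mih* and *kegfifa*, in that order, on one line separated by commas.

bimef, mihpu, kegfifaere

Looking at the final sound of each stem: -pu when the stem ends in a voiceless consonant (*gelih*, *jep*); -ef when the stem ends in a voiced consonant (*zez*, *hagrunum*, *wiluj*); -ere when the stem ends in a vowel (*aba*, *ugu*).
*bim* — final sound /m/ (a voiced consonant) → -ef → *bimef*.
The final sound of *mih* is /h/, which is a voiceless consonant, so the suffix is -pu, giving *mihpu*.
Since the final sound of *kegfifa* is /a/ (a vowel), it takes -ere, giving *kegfifaere*.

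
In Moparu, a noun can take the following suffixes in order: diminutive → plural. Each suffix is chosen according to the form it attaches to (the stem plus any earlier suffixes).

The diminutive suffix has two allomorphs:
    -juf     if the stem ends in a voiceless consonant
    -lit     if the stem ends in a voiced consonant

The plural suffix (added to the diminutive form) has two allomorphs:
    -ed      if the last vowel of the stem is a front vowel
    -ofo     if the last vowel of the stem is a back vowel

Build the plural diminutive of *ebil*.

The final consonant of *ebil* is /l/, which is voiced, so the diminutive suffix is -lit, giving *ebillit*.
Since the last vowel of the diminutive form *ebillit* is /i/ (a front vowel), it takes -ed, giving *ebillited*.

ebillited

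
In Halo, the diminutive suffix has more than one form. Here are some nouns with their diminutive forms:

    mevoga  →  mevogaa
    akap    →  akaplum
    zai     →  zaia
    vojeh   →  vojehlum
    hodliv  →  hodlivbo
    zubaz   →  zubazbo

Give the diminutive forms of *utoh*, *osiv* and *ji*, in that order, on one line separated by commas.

The pattern is voicing of the final sound: -lum when the stem ends in a voiceless consonant (*akap*, *vojeh*); -bo when the stem ends in a voiced consonant (*hodliv*, *zubaz*); -a when the stem ends in a vowel (*mevoga*, *zai*).
Since the final sound of *utoh* is /h/ (a voiceless consonant), it takes -lum, giving *utohlum*.
The final sound of *osiv* is /v/, which is a voiced consonant, so the suffix is -bo, giving *osivbo*.
Since the final sound of *ji* is /i/ (a vowel), it takes -a, giving *jia*.

utohlum, osivbo, jia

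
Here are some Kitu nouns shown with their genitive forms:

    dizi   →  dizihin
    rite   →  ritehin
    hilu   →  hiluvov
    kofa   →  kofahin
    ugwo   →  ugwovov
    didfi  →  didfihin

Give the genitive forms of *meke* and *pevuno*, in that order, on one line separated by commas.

Looking at the last vowel of each stem: -vov when the last vowel of the stem is a rounded vowel (*hilu*, *ugwo*); -hin when the last vowel of the stem is an unrounded vowel (*dizi*, *rite*, *kofa*, *didfi*).
The last vowel of *meke* is /e/, which is an unrounded vowel, so the suffix is -hin, giving *mekehin*.
The last vowel of *pevuno* is /o/, which is a rounded vowel, so the suffix is -vov, giving *pevunovov*.

mekehin, pevunovov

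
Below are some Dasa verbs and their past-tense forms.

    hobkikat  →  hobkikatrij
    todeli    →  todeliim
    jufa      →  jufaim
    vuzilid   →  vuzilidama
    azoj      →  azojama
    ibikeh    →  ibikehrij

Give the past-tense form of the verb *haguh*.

Looking at the final sound of each stem: -rij when the stem ends in a voiceless consonant (*hobkikat*, *ibikeh*); -ama when the stem ends in a voiced consonant (*vuzilid*, *azoj*); -im when the stem ends in a vowel (*todeli*, *jufa*).
*haguh* — final sound /h/ (a voiceless consonant) → -rij → *haguhrij*.

haguhrij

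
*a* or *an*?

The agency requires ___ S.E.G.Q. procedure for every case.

an

The indefinite article is chosen by the initial *sound* of the following word, not its spelling.
The initialism *S.E.G.Q.* is read letter by letter; the first letter, S, is pronounced /ɛs/, which begins with a vowel sound.
So the article is *an*: The agency requires an S.E.G.Q. procedure for every case.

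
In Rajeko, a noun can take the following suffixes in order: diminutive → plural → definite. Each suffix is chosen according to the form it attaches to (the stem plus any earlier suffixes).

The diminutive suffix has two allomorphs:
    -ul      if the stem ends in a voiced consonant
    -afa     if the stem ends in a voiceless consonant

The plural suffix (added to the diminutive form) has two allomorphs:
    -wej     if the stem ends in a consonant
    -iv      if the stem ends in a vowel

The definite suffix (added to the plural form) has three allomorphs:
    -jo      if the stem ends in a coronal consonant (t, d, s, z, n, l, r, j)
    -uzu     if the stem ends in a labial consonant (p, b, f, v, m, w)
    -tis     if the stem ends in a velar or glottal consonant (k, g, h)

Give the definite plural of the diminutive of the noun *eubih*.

*eubih*: final consonant = /h/, voiceless → -afa → *eubihafa*.
The diminutive form *eubihafa*: final sound = /a/, a vowel → -iv → *eubihafaiv*.
The plural form *eubihafaiv*: final consonant = /v/, labial → -uzu → *eubihafaivuzu*.

eubihafaivuzu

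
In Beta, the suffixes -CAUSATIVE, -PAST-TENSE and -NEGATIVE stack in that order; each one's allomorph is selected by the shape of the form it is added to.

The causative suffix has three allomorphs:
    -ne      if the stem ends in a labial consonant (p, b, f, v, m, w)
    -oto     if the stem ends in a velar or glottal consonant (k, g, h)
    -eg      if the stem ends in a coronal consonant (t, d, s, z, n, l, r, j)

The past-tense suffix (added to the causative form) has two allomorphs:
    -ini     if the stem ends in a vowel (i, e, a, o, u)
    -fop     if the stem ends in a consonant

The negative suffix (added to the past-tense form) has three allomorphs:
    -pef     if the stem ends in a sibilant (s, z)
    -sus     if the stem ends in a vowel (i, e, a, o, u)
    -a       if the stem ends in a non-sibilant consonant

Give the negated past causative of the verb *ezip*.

ezipneinisus

The final consonant of *ezip* is /p/, which is labial, so the causative suffix is -ne, giving *ezipne*.
The causative form *ezipne* — final sound /e/ (a vowel) → -ini → *ezipneini*.
The past-tense form *ezipneini*: final sound = /i/, a vowel → -sus → *ezipneinisus*.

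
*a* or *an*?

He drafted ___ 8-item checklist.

The indefinite article is chosen by the initial *sound* of the following word, not its spelling.
The number *8* is spoken "eight", beginning with /eɪt/ — a vowel sound.
So the article is *an*: He drafted an 8-item checklist.

an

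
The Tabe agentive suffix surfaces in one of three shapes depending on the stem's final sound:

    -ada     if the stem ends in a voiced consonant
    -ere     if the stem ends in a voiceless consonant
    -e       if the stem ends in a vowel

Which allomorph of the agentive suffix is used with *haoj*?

-ada

The final sound of *haoj* is /j/, which is a voiced consonant, so the suffix is -ada.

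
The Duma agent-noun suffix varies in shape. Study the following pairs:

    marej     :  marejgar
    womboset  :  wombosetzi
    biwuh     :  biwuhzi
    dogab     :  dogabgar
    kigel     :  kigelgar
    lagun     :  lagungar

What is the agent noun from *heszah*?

heszahzi

Looking at the final consonant of each stem: -zi when the stem ends in a voiceless consonant (*womboset*, *biwuh*); -gar when the stem ends in a voiced consonant (*marej*, *dogab*, *kigel*, *lagun*).
The final consonant of *heszah* is /h/, which is voiceless, so the suffix is -zi, giving *heszahzi*.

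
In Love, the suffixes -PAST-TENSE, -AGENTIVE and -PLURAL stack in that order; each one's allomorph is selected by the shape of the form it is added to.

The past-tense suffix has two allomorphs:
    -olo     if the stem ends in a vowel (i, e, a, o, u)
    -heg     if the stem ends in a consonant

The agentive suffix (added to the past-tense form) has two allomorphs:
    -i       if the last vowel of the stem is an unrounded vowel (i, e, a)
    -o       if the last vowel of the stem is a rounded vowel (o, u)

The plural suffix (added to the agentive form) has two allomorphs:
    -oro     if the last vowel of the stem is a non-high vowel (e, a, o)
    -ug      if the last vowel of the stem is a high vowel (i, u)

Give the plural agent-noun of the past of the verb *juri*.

jurioloooro

*juri*: final sound = /i/, a vowel → -olo → *juriolo*.
The past-tense form *juriolo* — last vowel /o/ (a rounded vowel) → -o → *jurioloo*.
The last vowel of the agentive form *jurioloo* is /o/, which is a non-high vowel, so the plural suffix is -oro, giving *jurioloooro*.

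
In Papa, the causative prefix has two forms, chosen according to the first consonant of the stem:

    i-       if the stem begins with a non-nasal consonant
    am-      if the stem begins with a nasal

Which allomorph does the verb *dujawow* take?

*dujawow* — first consonant /d/ (non-nasal) → i-.

i-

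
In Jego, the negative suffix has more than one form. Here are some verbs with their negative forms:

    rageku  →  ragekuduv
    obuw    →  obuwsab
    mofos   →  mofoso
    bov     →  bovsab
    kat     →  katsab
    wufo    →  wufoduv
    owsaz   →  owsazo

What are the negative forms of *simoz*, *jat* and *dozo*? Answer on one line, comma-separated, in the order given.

simozo, jatsab, dozoduv

The pattern is sibilance of the final sound: -o when the stem ends in a sibilant (*mofos*, *owsaz*); -sab when the stem ends in a non-sibilant consonant (*obuw*, *bov*, *kat*); -duv when the stem ends in a vowel (*rageku*, *wufo*).
*simoz*: final sound = /z/, a sibilant → -o → *simozo*.
The final sound of *jat* is /t/, which is a non-sibilant consonant, so the suffix is -sab, giving *jatsab*.
*dozo*: final sound = /o/, a vowel → -duv → *dozoduv*.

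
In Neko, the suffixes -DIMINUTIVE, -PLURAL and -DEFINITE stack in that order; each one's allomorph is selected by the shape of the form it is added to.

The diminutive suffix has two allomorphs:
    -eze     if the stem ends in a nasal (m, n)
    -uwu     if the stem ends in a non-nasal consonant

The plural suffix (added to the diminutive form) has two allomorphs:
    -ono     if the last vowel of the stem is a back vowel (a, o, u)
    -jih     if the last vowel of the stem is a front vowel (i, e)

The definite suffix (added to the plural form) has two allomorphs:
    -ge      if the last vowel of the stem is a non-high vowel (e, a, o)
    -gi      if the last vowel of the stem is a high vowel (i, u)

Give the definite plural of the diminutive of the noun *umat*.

umatuwuonoge

*umat* — final consonant /t/ (non-nasal) → -uwu → *umatuwu*.
The diminutive form *umatuwu*: last vowel = /u/, a back vowel → -ono → *umatuwuono*.
The last vowel of the plural form *umatuwuono* is /o/, which is a non-high vowel, so the definite suffix is -ge, giving *umatuwuonoge*.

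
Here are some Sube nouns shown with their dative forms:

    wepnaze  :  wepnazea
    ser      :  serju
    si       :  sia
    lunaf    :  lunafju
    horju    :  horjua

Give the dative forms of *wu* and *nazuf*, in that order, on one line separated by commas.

The pattern is consonant vs. vowel: -ju when the stem ends in a consonant (*ser*, *lunaf*); -a when the stem ends in a vowel (*wepnaze*, *si*, *horju*).
The final sound of *wu* is /u/, which is a vowel, so the suffix is -a, giving *wua*.
The final sound of *nazuf* is /f/, which is a consonant, so the suffix is -ju, giving *nazufju*.

wua, nazufju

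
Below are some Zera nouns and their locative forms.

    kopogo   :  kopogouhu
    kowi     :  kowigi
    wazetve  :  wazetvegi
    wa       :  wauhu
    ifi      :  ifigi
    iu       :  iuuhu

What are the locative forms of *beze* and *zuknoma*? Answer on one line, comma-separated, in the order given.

bezegi, zuknomauhu

The pattern is front/back vowel harmony: -gi when the last vowel of the stem is a front vowel (*kowi*, *wazetve*, *ifi*); -uhu when the last vowel of the stem is a back vowel (*kopogo*, *wa*, *iu*).
The last vowel of *beze* is /e/, which is a front vowel, so the suffix is -gi, giving *bezegi*.
*zuknoma* — last vowel /a/ (a back vowel) → -uhu → *zuknomauhu*.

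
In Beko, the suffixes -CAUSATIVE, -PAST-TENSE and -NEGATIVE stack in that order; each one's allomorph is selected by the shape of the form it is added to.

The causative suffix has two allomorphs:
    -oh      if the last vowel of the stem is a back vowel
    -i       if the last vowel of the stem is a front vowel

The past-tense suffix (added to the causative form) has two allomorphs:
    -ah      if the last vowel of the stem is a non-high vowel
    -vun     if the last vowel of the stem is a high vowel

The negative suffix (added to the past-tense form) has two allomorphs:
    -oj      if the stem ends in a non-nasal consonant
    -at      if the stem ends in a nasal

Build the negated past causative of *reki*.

rekiivunat

The last vowel of *reki* is /i/, which is a front vowel, so the causative suffix is -i, giving *rekii*.
The last vowel of the causative form *rekii* is /i/, which is a high vowel, so the past-tense suffix is -vun, giving *rekiivun*.
The final consonant of the past-tense form *rekiivun* is /n/, which is a nasal, so the negative suffix is -at, giving *rekiivunat*.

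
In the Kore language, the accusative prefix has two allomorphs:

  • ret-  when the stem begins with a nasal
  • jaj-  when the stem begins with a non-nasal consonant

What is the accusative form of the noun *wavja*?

jajwavja

Since the first consonant of *wavja* is /w/ (non-nasal), it takes jaj-, giving *jajwavja*.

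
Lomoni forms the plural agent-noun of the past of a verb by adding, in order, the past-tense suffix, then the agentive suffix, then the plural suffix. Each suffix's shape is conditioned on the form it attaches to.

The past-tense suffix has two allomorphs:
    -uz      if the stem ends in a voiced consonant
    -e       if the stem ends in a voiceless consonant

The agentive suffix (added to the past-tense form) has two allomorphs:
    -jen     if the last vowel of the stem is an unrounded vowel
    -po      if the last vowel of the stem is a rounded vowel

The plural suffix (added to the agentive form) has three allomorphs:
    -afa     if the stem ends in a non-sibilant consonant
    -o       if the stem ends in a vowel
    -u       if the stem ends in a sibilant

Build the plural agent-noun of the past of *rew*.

rewuzpoo

*rew*: final consonant = /w/, voiced → -uz → *rewuz*.
The past-tense form *rewuz* — last vowel /u/ (a rounded vowel) → -po → *rewuzpo*.
The agentive form *rewuzpo*: final sound = /o/, a vowel → -o → *rewuzpoo*.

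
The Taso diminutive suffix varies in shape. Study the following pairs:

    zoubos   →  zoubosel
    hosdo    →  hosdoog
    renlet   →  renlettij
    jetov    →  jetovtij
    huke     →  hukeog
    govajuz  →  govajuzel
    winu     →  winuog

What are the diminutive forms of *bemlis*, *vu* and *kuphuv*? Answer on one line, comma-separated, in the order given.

The suffix is conditioned by the final sound: -el when the stem ends in a sibilant (*zoubos*, *govajuz*); -tij when the stem ends in a non-sibilant consonant (*renlet*, *jetov*); -og when the stem ends in a vowel (*hosdo*, *huke*, *winu*).
Since the final sound of *bemlis* is /s/ (a sibilant), it takes -el, giving *bemlisel*.
*vu* — final sound /u/ (a vowel) → -og → *vuog*.
Since the final sound of *kuphuv* is /v/ (a non-sibilant consonant), it takes -tij, giving *kuphuvtij*.

bemlisel, vuog, kuphuvtij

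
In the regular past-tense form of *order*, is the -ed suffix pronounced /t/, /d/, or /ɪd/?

/d/

The stem *order* ends in a voiced sound other than /d/.
The -ed suffix is realized as /ɪd/ after /t, d/; as /t/ after other voiceless consonants; and as /d/ after other voiced sounds.
So -ed on *order* is pronounced /d/.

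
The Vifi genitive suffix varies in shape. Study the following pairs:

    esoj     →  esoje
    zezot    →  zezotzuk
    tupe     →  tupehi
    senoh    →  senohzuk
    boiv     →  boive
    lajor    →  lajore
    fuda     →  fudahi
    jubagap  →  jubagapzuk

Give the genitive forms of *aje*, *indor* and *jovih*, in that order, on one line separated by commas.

ajehi, indore, jovihzuk

The suffix is conditioned by the final sound: -zuk when the stem ends in a voiceless consonant (*zezot*, *senoh*, *jubagap*); -e when the stem ends in a voiced consonant (*esoj*, *boiv*, *lajor*); -hi when the stem ends in a vowel (*tupe*, *fuda*).
*aje*: final sound = /e/, a vowel → -hi → *ajehi*.
The final sound of *indor* is /r/, which is a voiced consonant, so the suffix is -e, giving *indore*.
The final sound of *jovih* is /h/, which is a voiceless consonant, so the suffix is -zuk, giving *jovihzuk*.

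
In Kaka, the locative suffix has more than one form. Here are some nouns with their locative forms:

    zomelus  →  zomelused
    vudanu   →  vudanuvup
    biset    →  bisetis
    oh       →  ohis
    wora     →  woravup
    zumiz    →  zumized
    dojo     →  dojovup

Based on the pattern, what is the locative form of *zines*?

zinesed

The pattern is sibilance of the final sound: -ed when the stem ends in a sibilant (*zomelus*, *zumiz*); -is when the stem ends in a non-sibilant consonant (*biset*, *oh*); -vup when the stem ends in a vowel (*vudanu*, *wora*, *dojo*).
*zines* — final sound /s/ (a sibilant) → -ed → *zinesed*.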